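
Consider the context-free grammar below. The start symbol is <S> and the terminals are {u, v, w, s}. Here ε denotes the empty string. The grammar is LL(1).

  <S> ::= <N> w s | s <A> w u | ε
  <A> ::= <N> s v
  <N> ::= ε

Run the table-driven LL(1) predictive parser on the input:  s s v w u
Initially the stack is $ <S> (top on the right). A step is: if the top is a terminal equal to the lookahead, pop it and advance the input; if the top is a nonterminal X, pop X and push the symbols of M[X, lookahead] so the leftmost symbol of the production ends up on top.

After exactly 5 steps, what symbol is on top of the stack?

step 1: stack=$ <S>  input=s s v w u $  — expand <S> ::= s <A> w u
step 2: stack=$ u w <A> s  input=s s v w u $  — match s
step 3: stack=$ u w <A>  input=s v w u $  — expand <A> ::= <N> s v
step 4: stack=$ u w v s <N>  input=s v w u $  — expand <N> ::= ε
step 5: stack=$ u w v s  input=s v w u $  — match s
Stack after step 5: $ u w v (top = v).

v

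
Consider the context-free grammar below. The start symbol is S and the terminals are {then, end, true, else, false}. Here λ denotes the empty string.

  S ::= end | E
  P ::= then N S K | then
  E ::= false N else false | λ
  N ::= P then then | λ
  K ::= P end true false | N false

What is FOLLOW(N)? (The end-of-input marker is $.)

FIRST(P) = {then}
FIRST(E) = {λ, false}
FIRST(S) = {λ, end, false}  (via E)
FIRST(N) = {λ, then}  (via P then then)
FIRST(K) = {false, then}  (via P end true false, N false)
FOLLOW(S) includes $ since S is the start symbol.
FOLLOW(S): in P::=then N S K, S is followed by K with FIRST {false, then}. Thus FOLLOW(S) = {$, false, then}.
FOLLOW(P): in N::=P then then, P is followed by then then with FIRST {then}; in K::=P end true false, P is followed by end true false with FIRST {end}. Thus FOLLOW(P) = {end, then}.
FOLLOW(E): in S::=E, the suffix after E is empty, so FOLLOW(E) ⊇ FOLLOW(S) = {$, false, then}. Thus FOLLOW(E) = {$, false, then}.
FOLLOW(N): in P::=then N S K, N is followed by S K with FIRST {end, false, then}; in E::=false N else false, N is followed by else false with FIRST {else}; in K::=N false, N is followed by false with FIRST {false}. Thus FOLLOW(N) = {else, end, false, then}.
FOLLOW(K): in P::=then N S K, the suffix after K is empty, so FOLLOW(K) ⊇ FOLLOW(P) = {end, then}. Thus FOLLOW(K) = {end, then}.

{else, end, false, then}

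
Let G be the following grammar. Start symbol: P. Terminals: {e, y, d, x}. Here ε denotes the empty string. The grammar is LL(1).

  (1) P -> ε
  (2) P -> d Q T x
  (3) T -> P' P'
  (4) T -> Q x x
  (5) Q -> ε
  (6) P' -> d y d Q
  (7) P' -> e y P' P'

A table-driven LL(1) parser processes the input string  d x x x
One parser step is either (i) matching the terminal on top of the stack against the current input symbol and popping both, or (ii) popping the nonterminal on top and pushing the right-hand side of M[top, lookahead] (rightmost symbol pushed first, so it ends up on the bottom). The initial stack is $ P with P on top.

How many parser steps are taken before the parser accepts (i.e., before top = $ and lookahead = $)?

8

step 1: stack=$ P  input=d x x x $  — expand P -> d Q T x
step 2: stack=$ x T Q d  input=d x x x $  — match d
step 3: stack=$ x T Q  input=x x x $  — expand Q -> ε
step 4: stack=$ x T  input=x x x $  — expand T -> Q x x
step 5: stack=$ x x x Q  input=x x x $  — expand Q -> ε
step 6: stack=$ x x x  input=x x x $  — match x
step 7: stack=$ x x  input=x x $  — match x
step 8: stack=$ x  input=x $  — match x
Accept reached after 8 steps.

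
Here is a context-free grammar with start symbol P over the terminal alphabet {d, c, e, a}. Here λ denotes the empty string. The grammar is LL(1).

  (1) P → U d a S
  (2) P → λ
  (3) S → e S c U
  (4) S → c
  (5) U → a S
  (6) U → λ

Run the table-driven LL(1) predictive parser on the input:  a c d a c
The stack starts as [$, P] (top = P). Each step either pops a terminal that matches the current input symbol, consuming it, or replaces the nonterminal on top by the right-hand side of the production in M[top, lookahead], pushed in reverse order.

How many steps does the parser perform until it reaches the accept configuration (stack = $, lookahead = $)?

9

     Stack        Input        Action
  1  $ P          a c d a c $  expand P → U d a S
  2  $ S a d U    a c d a c $  expand U → a S
  3  $ S a d S a  a c d a c $  match a
  4  $ S a d S    c d a c $    expand S → c
  5  $ S a d c    c d a c $    match c
  6  $ S a d      d a c $      match d
  7  $ S a        a c $        match a
  8  $ S          c $          expand S → c
  9  $ c          c $          match c
Accept reached after 9 steps.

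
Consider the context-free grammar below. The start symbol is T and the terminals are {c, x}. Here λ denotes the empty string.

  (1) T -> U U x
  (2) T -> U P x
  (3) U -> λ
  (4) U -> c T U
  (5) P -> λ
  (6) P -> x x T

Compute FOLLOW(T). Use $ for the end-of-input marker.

FIRST(U) = {λ, c}
FIRST(P) = {λ, x}
FIRST(T) = {c, x}  (via U U x, U P x)
FOLLOW(T) includes $ since T is the start symbol.
FOLLOW(U): in T->U U x (occurrence 1), U is followed by U x with FIRST {c, x}; in T->U U x (occurrence 2), U is followed by x with FIRST {x}; in T->U P x, U is followed by P x with FIRST {x}; in U->c T U, the suffix after U is empty (adds nothing new). Thus FOLLOW(U) = {c, x}.
FOLLOW(P): in T->U P x, P is followed by x with FIRST {x}. Thus FOLLOW(P) = {x}.
FOLLOW(T): in U->c T U, T is followed by U with FIRST {λ, c}; in U->c T U, the suffix after T is nullable, so FOLLOW(T) ⊇ FOLLOW(U) = {c, x}; in P->x x T, the suffix after T is empty, so FOLLOW(T) ⊇ FOLLOW(P) = {x}. Thus FOLLOW(T) = {$, c, x}.

{$, c, x}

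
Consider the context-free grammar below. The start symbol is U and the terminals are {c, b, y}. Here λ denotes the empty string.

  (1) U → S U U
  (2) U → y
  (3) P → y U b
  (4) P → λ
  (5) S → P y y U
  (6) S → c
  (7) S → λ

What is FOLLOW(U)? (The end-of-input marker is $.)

{$, b, c, y}

FIRST(P): from P→y U b we get {y}; from P→λ we get {λ}. So FIRST(P) = {λ, y}.
FIRST(S): from S→P y y U we get {y}; from S→c we get {c}; from S→λ we get {λ}. So FIRST(S) = {λ, c, y}.
FIRST(U): from U→S U U we get {c, y}; from U→y we get {y}. So FIRST(U) = {c, y}.
FOLLOW(U) includes $ since U is the start symbol.
FOLLOW(P): in S→P y y U, P is followed by y y U with FIRST {y}. Thus FOLLOW(P) = {y}.
FOLLOW(S): in U→S U U, S is followed by U U with FIRST {c, y}. Thus FOLLOW(S) = {c, y}.
FOLLOW(U): in U→S U U (occurrence 1), U is followed by U with FIRST {c, y}; in U→S U U (occurrence 2), the suffix after U is empty (adds nothing new); in P→y U b, U is followed by b with FIRST {b}; in S→P y y U, the suffix after U is empty, so FOLLOW(U) ⊇ FOLLOW(S) = {c, y}. Thus FOLLOW(U) = {$, b, c, y}.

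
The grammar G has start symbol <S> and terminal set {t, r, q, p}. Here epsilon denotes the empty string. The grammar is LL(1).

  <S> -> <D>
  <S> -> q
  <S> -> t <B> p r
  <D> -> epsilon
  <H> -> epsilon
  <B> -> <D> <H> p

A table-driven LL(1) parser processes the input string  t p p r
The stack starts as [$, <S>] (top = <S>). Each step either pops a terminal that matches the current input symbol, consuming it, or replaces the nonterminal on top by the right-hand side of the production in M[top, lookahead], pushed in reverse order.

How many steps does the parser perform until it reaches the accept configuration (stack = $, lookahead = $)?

step 1: stack=$ <S>  input=t p p r $  — expand <S> -> t <B> p r
step 2: stack=$ r p <B> t  input=t p p r $  — match t
step 3: stack=$ r p <B>  input=p p r $  — expand <B> -> <D> <H> p
step 4: stack=$ r p p <H> <D>  input=p p r $  — expand <D> -> epsilon
step 5: stack=$ r p p <H>  input=p p r $  — expand <H> -> epsilon
step 6: stack=$ r p p  input=p p r $  — match p
step 7: stack=$ r p  input=p r $  — match p
step 8: stack=$ r  input=r $  — match r
Accept reached after 8 steps.

8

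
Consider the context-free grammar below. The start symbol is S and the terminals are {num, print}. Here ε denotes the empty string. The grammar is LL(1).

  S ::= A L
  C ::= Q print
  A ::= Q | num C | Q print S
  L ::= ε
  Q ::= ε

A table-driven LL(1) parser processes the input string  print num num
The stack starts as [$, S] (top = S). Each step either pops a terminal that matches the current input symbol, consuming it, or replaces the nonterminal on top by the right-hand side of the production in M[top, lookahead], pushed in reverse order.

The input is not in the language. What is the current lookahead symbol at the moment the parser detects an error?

     Stack          Input            Action
  1  $ S            print num num $  expand S ::= A L
  2  $ L A          print num num $  expand A ::= Q print S
  3  $ L S print Q  print num num $  expand Q ::= ε
  4  $ L S print    print num num $  match print
  5  $ L S          num num $        expand S ::= A L
  6  $ L L A        num num $        expand A ::= num C
  7  $ L L C num    num num $        match num
  8  $ L L C        num $            error: M[C, num] is empty

num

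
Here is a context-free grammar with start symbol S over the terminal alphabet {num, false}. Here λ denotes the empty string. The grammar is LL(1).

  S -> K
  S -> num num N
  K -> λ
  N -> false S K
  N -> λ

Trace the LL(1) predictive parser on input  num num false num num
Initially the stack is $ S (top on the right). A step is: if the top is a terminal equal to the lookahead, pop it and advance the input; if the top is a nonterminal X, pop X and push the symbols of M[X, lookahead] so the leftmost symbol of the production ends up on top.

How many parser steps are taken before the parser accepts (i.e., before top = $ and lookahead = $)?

10

      Stack          Input                    Action
   1  $ S            num num false num num $  expand S -> num num N
   2  $ N num num    num num false num num $  match num
   3  $ N num        num false num num $      match num
   4  $ N            false num num $          expand N -> false S K
   5  $ K S false    false num num $          match false
   6  $ K S          num num $                expand S -> num num N
   7  $ K N num num  num num $                match num
   8  $ K N num      num $                    match num
   9  $ K N          $                        expand N -> λ
  10  $ K            $                        expand K -> λ
Accept reached after 10 steps.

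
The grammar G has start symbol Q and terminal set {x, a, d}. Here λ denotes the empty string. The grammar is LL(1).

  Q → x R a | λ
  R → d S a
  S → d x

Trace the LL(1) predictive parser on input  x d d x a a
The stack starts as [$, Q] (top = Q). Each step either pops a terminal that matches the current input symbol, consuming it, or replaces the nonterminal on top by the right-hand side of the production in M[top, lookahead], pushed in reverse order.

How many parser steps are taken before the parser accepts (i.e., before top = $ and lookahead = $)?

step 1: stack=$ Q  input=x d d x a a $  — expand Q → x R a
step 2: stack=$ a R x  input=x d d x a a $  — match x
step 3: stack=$ a R  input=d d x a a $  — expand R → d S a
step 4: stack=$ a a S d  input=d d x a a $  — match d
step 5: stack=$ a a S  input=d x a a $  — expand S → d x
step 6: stack=$ a a x d  input=d x a a $  — match d
step 7: stack=$ a a x  input=x a a $  — match x
step 8: stack=$ a a  input=a a $  — match a
step 9: stack=$ a  input=a $  — match a
Accept reached after 9 steps.

9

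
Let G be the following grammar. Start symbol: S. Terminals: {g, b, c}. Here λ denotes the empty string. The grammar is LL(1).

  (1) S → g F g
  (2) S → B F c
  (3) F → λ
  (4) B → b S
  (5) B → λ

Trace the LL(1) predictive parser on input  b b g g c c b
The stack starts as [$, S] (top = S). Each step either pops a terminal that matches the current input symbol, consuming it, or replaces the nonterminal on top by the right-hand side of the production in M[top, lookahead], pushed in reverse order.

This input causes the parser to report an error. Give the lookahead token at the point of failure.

b

step 1: stack=$ S  input=b b g g c c b $  — expand S → B F c
step 2: stack=$ c F B  input=b b g g c c b $  — expand B → b S
step 3: stack=$ c F S b  input=b b g g c c b $  — match b
step 4: stack=$ c F S  input=b g g c c b $  — expand S → B F c
step 5: stack=$ c F c F B  input=b g g c c b $  — expand B → b S
step 6: stack=$ c F c F S b  input=b g g c c b $  — match b
step 7: stack=$ c F c F S  input=g g c c b $  — expand S → g F g
step 8: stack=$ c F c F g F g  input=g g c c b $  — match g
step 9: stack=$ c F c F g F  input=g c c b $  — expand F → λ
step 10: stack=$ c F c F g  input=g c c b $  — match g
step 11: stack=$ c F c F  input=c c b $  — expand F → λ
step 12: stack=$ c F c  input=c c b $  — match c
step 13: stack=$ c F  input=c b $  — expand F → λ
step 14: stack=$ c  input=c b $  — match c
step 15: stack=$  input=b $  — error: stack empty but input remains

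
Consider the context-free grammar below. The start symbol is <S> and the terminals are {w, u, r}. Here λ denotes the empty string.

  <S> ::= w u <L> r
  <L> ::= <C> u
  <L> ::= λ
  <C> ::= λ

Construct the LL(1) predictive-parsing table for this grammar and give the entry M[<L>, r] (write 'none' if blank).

<L> ::= λ

FIRST(<S>) = {w}
FIRST(<C>) = {λ}
FIRST(<L>) = {λ, u}  (via <C> u)
FOLLOW(<S>) includes $ since <S> is the start symbol.
FOLLOW(<L>): in <S>::=w u <L> r, <L> is followed by r with FIRST {r}. Thus FOLLOW(<L>) = {r}.
For <L> ::= <C> u: FIRST(<C> u) = {u}, so it goes in M[<L>, t] for t ∈ {u}.
For <L> ::= λ: FIRST(λ) = {λ}, so it goes in M[<L>, t] for t ∈ {}; since λ ∈ FIRST, also for every t ∈ FOLLOW(<L>) = {r}.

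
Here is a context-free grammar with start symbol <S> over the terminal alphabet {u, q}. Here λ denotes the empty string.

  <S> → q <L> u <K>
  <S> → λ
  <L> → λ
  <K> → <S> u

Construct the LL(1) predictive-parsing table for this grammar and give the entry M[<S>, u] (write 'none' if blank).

<S> → λ

FIRST(<S>) = {λ, q}
FIRST(<L>) = {λ}
FIRST(<K>) = {q, u}  (via <S> u)
FOLLOW(<S>) includes $ since <S> is the start symbol.
FOLLOW(<S>): in <K>→<S> u, <S> is followed by u with FIRST {u}. Thus FOLLOW(<S>) = {$, u}.
For <S> → q <L> u <K>: FIRST(q <L> u <K>) = {q}, so it goes in M[<S>, t] for t ∈ {q}.
For <S> → λ: FIRST(λ) = {λ}, so it goes in M[<S>, t] for t ∈ {}; since λ ∈ FIRST, also for every t ∈ FOLLOW(<S>) = {$, u}.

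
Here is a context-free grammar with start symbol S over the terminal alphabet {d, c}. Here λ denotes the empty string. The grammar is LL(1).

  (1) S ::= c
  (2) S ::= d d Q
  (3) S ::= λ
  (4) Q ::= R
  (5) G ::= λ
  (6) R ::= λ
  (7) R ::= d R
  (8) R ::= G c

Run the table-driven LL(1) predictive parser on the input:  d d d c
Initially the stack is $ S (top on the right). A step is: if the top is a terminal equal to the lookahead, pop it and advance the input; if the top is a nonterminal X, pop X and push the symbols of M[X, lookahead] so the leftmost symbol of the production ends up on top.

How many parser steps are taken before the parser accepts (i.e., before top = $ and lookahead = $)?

     Stack    Input      Action
  1  $ S      d d d c $  expand S ::= d d Q
  2  $ Q d d  d d d c $  match d
  3  $ Q d    d d c $    match d
  4  $ Q      d c $      expand Q ::= R
  5  $ R      d c $      expand R ::= d R
  6  $ R d    d c $      match d
  7  $ R      c $        expand R ::= G c
  8  $ c G    c $        expand G ::= λ
  9  $ c      c $        match c
Accept reached after 9 steps.

9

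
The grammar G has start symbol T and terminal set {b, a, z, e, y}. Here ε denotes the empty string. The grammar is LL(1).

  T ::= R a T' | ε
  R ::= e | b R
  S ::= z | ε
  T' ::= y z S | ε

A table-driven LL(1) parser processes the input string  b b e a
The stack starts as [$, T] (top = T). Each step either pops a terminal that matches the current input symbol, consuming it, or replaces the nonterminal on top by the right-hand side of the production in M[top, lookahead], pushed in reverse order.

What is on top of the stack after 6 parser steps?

e

step 1: stack=$ T  input=b b e a $  — expand T ::= R a T'
step 2: stack=$ T' a R  input=b b e a $  — expand R ::= b R
step 3: stack=$ T' a R b  input=b b e a $  — match b
step 4: stack=$ T' a R  input=b e a $  — expand R ::= b R
step 5: stack=$ T' a R b  input=b e a $  — match b
step 6: stack=$ T' a R  input=e a $  — expand R ::= e
Stack after step 6: $ T' a e (top = e).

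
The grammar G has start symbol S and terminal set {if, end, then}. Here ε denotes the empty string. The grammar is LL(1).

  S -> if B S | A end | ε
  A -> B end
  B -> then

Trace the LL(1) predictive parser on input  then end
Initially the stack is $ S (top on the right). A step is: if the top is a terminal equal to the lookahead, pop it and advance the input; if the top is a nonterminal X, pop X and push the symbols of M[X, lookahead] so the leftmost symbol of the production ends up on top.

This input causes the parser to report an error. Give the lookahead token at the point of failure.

step 1: stack=$ S  input=then end $  — expand S -> A end
step 2: stack=$ end A  input=then end $  — expand A -> B end
step 3: stack=$ end end B  input=then end $  — expand B -> then
step 4: stack=$ end end then  input=then end $  — match then
step 5: stack=$ end end  input=end $  — match end
step 6: stack=$ end  input=$  — error: top is terminal end but lookahead is $

$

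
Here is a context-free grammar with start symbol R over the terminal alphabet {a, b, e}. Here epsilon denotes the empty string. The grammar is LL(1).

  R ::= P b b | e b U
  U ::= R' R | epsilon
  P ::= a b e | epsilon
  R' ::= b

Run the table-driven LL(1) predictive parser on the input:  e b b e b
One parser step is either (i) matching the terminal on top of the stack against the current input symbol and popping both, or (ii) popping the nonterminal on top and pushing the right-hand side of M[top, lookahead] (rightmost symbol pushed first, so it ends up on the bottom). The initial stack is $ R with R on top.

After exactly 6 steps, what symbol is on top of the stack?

     Stack    Input        Action
  1  $ R      e b b e b $  expand R ::= e b U
  2  $ U b e  e b b e b $  match e
  3  $ U b    b b e b $    match b
  4  $ U      b e b $      expand U ::= R' R
  5  $ R R'   b e b $      expand R' ::= b
  6  $ R b    b e b $      match b
Stack after step 6: $ R (top = R).

R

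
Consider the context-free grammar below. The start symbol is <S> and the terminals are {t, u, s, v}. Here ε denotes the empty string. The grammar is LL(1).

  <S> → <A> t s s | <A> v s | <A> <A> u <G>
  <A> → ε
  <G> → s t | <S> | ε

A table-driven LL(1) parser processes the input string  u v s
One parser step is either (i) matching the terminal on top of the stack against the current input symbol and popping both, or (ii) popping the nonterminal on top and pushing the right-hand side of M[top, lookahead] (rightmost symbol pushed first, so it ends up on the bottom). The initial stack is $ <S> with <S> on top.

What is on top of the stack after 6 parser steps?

<A>

     Stack            Input    Action
  1  $ <S>            u v s $  expand <S> → <A> <A> u <G>
  2  $ <G> u <A> <A>  u v s $  expand <A> → ε
  3  $ <G> u <A>      u v s $  expand <A> → ε
  4  $ <G> u          u v s $  match u
  5  $ <G>            v s $    expand <G> → <S>
  6  $ <S>            v s $    expand <S> → <A> v s
Stack after step 6: $ s v <A> (top = <A>).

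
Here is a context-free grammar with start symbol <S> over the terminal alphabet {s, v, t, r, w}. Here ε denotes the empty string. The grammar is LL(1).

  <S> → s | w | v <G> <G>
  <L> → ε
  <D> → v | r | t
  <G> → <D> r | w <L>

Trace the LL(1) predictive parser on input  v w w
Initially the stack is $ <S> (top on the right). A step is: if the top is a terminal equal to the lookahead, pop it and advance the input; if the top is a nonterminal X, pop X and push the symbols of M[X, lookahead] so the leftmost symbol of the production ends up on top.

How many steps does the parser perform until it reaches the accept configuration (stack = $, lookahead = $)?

step 1: stack=$ <S>  input=v w w $  — expand <S> → v <G> <G>
step 2: stack=$ <G> <G> v  input=v w w $  — match v
step 3: stack=$ <G> <G>  input=w w $  — expand <G> → w <L>
step 4: stack=$ <G> <L> w  input=w w $  — match w
step 5: stack=$ <G> <L>  input=w $  — expand <L> → ε
step 6: stack=$ <G>  input=w $  — expand <G> → w <L>
step 7: stack=$ <L> w  input=w $  — match w
step 8: stack=$ <L>  input=$  — expand <L> → ε
Accept reached after 8 steps.

8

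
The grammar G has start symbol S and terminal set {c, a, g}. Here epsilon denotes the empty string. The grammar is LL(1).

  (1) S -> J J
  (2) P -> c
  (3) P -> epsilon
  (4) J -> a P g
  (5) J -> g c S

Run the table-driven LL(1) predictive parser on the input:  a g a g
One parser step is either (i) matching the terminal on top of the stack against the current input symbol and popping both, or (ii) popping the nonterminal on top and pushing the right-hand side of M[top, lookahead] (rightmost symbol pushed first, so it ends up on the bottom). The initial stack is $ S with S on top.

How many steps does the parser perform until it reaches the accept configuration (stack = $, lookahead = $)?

step 1: stack=$ S  input=a g a g $  — expand S -> J J
step 2: stack=$ J J  input=a g a g $  — expand J -> a P g
step 3: stack=$ J g P a  input=a g a g $  — match a
step 4: stack=$ J g P  input=g a g $  — expand P -> epsilon
step 5: stack=$ J g  input=g a g $  — match g
step 6: stack=$ J  input=a g $  — expand J -> a P g
step 7: stack=$ g P a  input=a g $  — match a
step 8: stack=$ g P  input=g $  — expand P -> epsilon
step 9: stack=$ g  input=g $  — match g
Accept reached after 9 steps.

9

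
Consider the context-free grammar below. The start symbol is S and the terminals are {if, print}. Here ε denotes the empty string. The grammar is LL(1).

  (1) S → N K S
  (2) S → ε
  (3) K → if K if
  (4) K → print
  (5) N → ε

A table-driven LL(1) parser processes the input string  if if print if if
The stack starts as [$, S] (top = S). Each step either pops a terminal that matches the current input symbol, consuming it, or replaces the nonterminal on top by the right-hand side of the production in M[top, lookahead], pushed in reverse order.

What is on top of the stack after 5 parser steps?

if

step 1: stack=$ S  input=if if print if if $  — expand S → N K S
step 2: stack=$ S K N  input=if if print if if $  — expand N → ε
step 3: stack=$ S K  input=if if print if if $  — expand K → if K if
step 4: stack=$ S if K if  input=if if print if if $  — match if
step 5: stack=$ S if K  input=if print if if $  — expand K → if K if
Stack after step 5: $ S if if K if (top = if).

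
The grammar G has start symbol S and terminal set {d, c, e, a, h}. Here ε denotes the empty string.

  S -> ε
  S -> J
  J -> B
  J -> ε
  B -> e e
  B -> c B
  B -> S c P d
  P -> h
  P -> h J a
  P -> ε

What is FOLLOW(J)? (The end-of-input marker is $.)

FIRST(P) = {ε, h}
FIRST(S) = {ε, c, e}  (via J)
FIRST(B) = {c, e}  (via S c P d)
FIRST(J) = {ε, c, e}  (via B)
FOLLOW(S) includes $ since S is the start symbol.
FOLLOW(S): in B->S c P d, S is followed by c P d with FIRST {c}. Thus FOLLOW(S) = {$, c}.
FOLLOW(J): in S->J, the suffix after J is empty, so FOLLOW(J) ⊇ FOLLOW(S) = {$, c}; in P->h J a, J is followed by a with FIRST {a}. Thus FOLLOW(J) = {$, a, c}.
FOLLOW(B): in J->B, the suffix after B is empty, so FOLLOW(B) ⊇ FOLLOW(J) = {$, a, c}; in B->c B, the suffix after B is empty (adds nothing new). Thus FOLLOW(B) = {$, a, c}.
FOLLOW(P): in B->S c P d, P is followed by d with FIRST {d}. Thus FOLLOW(P) = {d}.

{$, a, c}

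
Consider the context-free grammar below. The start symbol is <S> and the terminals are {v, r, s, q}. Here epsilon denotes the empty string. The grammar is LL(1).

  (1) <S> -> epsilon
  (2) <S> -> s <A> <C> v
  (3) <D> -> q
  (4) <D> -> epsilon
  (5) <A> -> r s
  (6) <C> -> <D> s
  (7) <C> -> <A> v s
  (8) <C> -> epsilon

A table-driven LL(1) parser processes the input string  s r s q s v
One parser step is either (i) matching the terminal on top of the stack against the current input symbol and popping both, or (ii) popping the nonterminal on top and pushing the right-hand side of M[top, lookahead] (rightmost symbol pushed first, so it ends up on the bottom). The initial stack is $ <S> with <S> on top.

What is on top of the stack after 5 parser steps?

<C>

     Stack          Input          Action
  1  $ <S>          s r s q s v $  expand <S> -> s <A> <C> v
  2  $ v <C> <A> s  s r s q s v $  match s
  3  $ v <C> <A>    r s q s v $    expand <A> -> r s
  4  $ v <C> s r    r s q s v $    match r
  5  $ v <C> s      s q s v $      match s
Stack after step 5: $ v <C> (top = <C>).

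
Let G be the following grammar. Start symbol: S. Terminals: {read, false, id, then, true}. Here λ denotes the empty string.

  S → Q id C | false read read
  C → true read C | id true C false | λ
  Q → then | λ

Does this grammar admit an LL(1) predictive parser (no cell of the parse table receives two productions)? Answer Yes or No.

FIRST(S) = {false, id, then}
FIRST(C) = {λ, id, true}
FIRST(Q) = {λ, then}
FOLLOW(S) = {$}
FOLLOW(C) = {$, false}
FOLLOW(Q) = {id}
Each cell of M receives at most one production.

Yes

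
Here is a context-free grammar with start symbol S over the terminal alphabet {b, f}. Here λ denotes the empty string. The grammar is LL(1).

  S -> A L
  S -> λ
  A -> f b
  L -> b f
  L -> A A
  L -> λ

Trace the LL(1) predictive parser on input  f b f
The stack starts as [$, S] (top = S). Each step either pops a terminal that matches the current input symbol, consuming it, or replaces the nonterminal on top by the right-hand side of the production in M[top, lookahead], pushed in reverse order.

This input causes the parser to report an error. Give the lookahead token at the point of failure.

step 1: stack=$ S  input=f b f $  — expand S -> A L
step 2: stack=$ L A  input=f b f $  — expand A -> f b
step 3: stack=$ L b f  input=f b f $  — match f
step 4: stack=$ L b  input=b f $  — match b
step 5: stack=$ L  input=f $  — expand L -> A A
step 6: stack=$ A A  input=f $  — expand A -> f b
step 7: stack=$ A b f  input=f $  — match f
step 8: stack=$ A b  input=$  — error: top is terminal b but lookahead is $

$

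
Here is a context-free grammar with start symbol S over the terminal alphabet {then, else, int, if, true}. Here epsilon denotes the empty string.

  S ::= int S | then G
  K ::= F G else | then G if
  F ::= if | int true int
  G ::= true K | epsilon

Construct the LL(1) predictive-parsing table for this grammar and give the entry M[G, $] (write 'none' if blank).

G ::= epsilon

FIRST(S): from S::=int S we get {int}; from S::=then G we get {then}. So FIRST(S) = {int, then}.
FIRST(F): from F::=if we get {if}; from F::=int true int we get {int}. So FIRST(F) = {if, int}.
FIRST(G): from G::=true K we get {true}; from G::=epsilon we get {epsilon}. So FIRST(G) = {epsilon, true}.
FIRST(K): from K::=F G else we get {if, int}; from K::=then G if we get {then}. So FIRST(K) = {if, int, then}.
FOLLOW(S) includes $ since S is the start symbol.
FOLLOW(S): in S::=int S, the suffix after S is empty (adds nothing new). Thus FOLLOW(S) = {$}.
FOLLOW(G): in S::=then G, the suffix after G is empty, so FOLLOW(G) ⊇ FOLLOW(S) = {$}; in K::=F G else, G is followed by else with FIRST {else}; in K::=then G if, G is followed by if with FIRST {if}. Thus FOLLOW(G) = {$, else, if}.
For G ::= true K: FIRST(true K) = {true}, so it goes in M[G, t] for t ∈ {true}.
For G ::= epsilon: FIRST(epsilon) = {epsilon}, so it goes in M[G, t] for t ∈ {}; since epsilon ∈ FIRST, also for every t ∈ FOLLOW(G) = {$, else, if}.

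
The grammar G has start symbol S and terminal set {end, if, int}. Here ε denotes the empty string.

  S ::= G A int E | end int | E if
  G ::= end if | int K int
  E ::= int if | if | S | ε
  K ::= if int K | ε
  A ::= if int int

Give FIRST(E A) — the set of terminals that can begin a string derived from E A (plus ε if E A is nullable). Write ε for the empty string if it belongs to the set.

FIRST(G) = {end, int}
FIRST(K) = {ε, if}
FIRST(A) = {if}
FIRST(S) = {end, if, int}  (via G A int E, E if)
FIRST(E) = {ε, end, if, int}  (via S)
FIRST(E A): take FIRST of each symbol in turn, carrying on past any symbol whose FIRST contains ε; result {end, if, int}.

{end, if, int}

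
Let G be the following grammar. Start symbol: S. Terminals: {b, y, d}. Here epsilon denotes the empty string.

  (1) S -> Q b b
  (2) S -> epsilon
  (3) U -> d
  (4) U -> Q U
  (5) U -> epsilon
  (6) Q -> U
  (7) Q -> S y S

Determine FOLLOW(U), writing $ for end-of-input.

{b, d, y}

FIRST(S): from S->Q b b we get {b, d, y}; from S->epsilon we get {epsilon}. So FIRST(S) = {epsilon, b, d, y}.
FIRST(U): from U->d we get {d}; from U->Q U we get {epsilon, b, d, y}; from U->epsilon we get {epsilon}. So FIRST(U) = {epsilon, b, d, y}.
FIRST(Q): from Q->U we get {epsilon, b, d, y}; from Q->S y S we get {b, d, y}. So FIRST(Q) = {epsilon, b, d, y}.
FOLLOW(S) includes $ since S is the start symbol.
FOLLOW(S): in Q->S y S (occurrence 1), S is followed by y S with FIRST {y}; in Q->S y S (occurrence 2), the suffix after S is empty, so FOLLOW(S) ⊇ FOLLOW(Q) = {b, d, y}. Thus FOLLOW(S) = {$, b, d, y}.
FOLLOW(U): in U->Q U, the suffix after U is empty (adds nothing new); in Q->U, the suffix after U is empty, so FOLLOW(U) ⊇ FOLLOW(Q) = {b, d, y}. Thus FOLLOW(U) = {b, d, y}.
FOLLOW(Q): in S->Q b b, Q is followed by b b with FIRST {b}; in U->Q U, Q is followed by U with FIRST {epsilon, b, d, y}; in U->Q U, the suffix after Q is nullable, so FOLLOW(Q) ⊇ FOLLOW(U) = {b, d, y}. Thus FOLLOW(Q) = {b, d, y}.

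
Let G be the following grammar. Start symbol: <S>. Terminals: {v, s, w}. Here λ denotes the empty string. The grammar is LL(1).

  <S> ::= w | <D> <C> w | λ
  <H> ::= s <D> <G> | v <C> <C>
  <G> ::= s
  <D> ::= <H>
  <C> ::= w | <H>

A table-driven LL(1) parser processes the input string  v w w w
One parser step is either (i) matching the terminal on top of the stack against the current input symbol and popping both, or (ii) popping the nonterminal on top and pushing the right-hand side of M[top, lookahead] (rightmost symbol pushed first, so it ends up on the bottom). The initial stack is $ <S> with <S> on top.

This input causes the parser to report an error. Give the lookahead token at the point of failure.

$

step 1: stack=$ <S>  input=v w w w $  — expand <S> ::= <D> <C> w
step 2: stack=$ w <C> <D>  input=v w w w $  — expand <D> ::= <H>
step 3: stack=$ w <C> <H>  input=v w w w $  — expand <H> ::= v <C> <C>
step 4: stack=$ w <C> <C> <C> v  input=v w w w $  — match v
step 5: stack=$ w <C> <C> <C>  input=w w w $  — expand <C> ::= w
step 6: stack=$ w <C> <C> w  input=w w w $  — match w
step 7: stack=$ w <C> <C>  input=w w $  — expand <C> ::= w
step 8: stack=$ w <C> w  input=w w $  — match w
step 9: stack=$ w <C>  input=w $  — expand <C> ::= w
step 10: stack=$ w w  input=w $  — match w
step 11: stack=$ w  input=$  — error: top is terminal w but lookahead is $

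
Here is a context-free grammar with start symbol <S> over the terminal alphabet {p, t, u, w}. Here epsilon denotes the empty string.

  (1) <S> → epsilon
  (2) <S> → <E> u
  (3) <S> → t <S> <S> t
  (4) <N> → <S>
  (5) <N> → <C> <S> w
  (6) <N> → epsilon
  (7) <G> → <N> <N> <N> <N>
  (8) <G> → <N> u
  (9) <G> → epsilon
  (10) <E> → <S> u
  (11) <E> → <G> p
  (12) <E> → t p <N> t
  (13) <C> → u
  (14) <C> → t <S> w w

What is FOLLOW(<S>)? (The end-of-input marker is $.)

{$, p, t, u, w}

FIRST(<C>): from <C>→u we get {u}; from <C>→t <S> w w we get {t}. So FIRST(<C>) = {t, u}.
FIRST(<S>): from <S>→epsilon we get {epsilon}; from <S>→<E> u we get {p, t, u}; from <S>→t <S> <S> t we get {t}. So FIRST(<S>) = {epsilon, p, t, u}.
FIRST(<N>): from <N>→<S> we get {epsilon, p, t, u}; from <N>→<C> <S> w we get {t, u}; from <N>→epsilon we get {epsilon}. So FIRST(<N>) = {epsilon, p, t, u}.
FIRST(<G>): from <G>→<N> <N> <N> <N> we get {epsilon, p, t, u}; from <G>→<N> u we get {p, t, u}; from <G>→epsilon we get {epsilon}. So FIRST(<G>) = {epsilon, p, t, u}.
FIRST(<E>): from <E>→<S> u we get {p, t, u}; from <E>→<G> p we get {p, t, u}; from <E>→t p <N> t we get {t}. So FIRST(<E>) = {p, t, u}.
FOLLOW(<S>) includes $ since <S> is the start symbol.
FOLLOW(<G>): in <E>→<G> p, <G> is followed by p with FIRST {p}. Thus FOLLOW(<G>) = {p}.
FOLLOW(<N>): in <G>→<N> <N> <N> <N> (occurrence 1), <N> is followed by <N> <N> <N> with FIRST {epsilon, p, t, u}; in <G>→<N> <N> <N> <N> (occurrence 1), the suffix after <N> is nullable, so FOLLOW(<N>) ⊇ FOLLOW(<G>) = {p}; in <G>→<N> <N> <N> <N> (occurrence 2), <N> is followed by <N> <N> with FIRST {epsilon, p, t, u}; in <G>→<N> <N> <N> <N> (occurrence 2), the suffix after <N> is nullable, so FOLLOW(<N>) ⊇ FOLLOW(<G>) = {p}; in <G>→<N> <N> <N> <N> (occurrence 3), <N> is followed by <N> with FIRST {epsilon, p, t, u}; in <G>→<N> <N> <N> <N> (occurrence 3), the suffix after <N> is nullable, so FOLLOW(<N>) ⊇ FOLLOW(<G>) = {p}; in <G>→<N> <N> <N> <N> (occurrence 4), the suffix after <N> is empty, so FOLLOW(<N>) ⊇ FOLLOW(<G>) = {p}; in <G>→<N> u, <N> is followed by u with FIRST {u}; in <E>→t p <N> t, <N> is followed by t with FIRST {t}. Thus FOLLOW(<N>) = {p, t, u}.
FOLLOW(<S>): in <S>→t <S> <S> t (occurrence 1), <S> is followed by <S> t with FIRST {p, t, u}; in <S>→t <S> <S> t (occurrence 2), <S> is followed by t with FIRST {t}; in <N>→<S>, the suffix after <S> is empty, so FOLLOW(<S>) ⊇ FOLLOW(<N>) = {p, t, u}; in <N>→<C> <S> w, <S> is followed by w with FIRST {w}; in <E>→<S> u, <S> is followed by u with FIRST {u}; in <C>→t <S> w w, <S> is followed by w w with FIRST {w}. Thus FOLLOW(<S>) = {$, p, t, u, w}.
FOLLOW(<E>): in <S>→<E> u, <E> is followed by u with FIRST {u}. Thus FOLLOW(<E>) = {u}.
FOLLOW(<C>): in <N>→<C> <S> w, <C> is followed by <S> w with FIRST {p, t, u, w}. Thus FOLLOW(<C>) = {p, t, u, w}.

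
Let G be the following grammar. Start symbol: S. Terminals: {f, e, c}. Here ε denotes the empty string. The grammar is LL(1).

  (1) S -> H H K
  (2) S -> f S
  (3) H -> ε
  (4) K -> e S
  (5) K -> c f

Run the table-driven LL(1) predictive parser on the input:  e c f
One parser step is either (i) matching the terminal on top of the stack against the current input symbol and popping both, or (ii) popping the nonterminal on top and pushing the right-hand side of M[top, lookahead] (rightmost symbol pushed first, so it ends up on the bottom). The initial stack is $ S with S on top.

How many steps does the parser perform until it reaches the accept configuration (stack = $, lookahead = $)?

step 1: stack=$ S  input=e c f $  — expand S -> H H K
step 2: stack=$ K H H  input=e c f $  — expand H -> ε
step 3: stack=$ K H  input=e c f $  — expand H -> ε
step 4: stack=$ K  input=e c f $  — expand K -> e S
step 5: stack=$ S e  input=e c f $  — match e
step 6: stack=$ S  input=c f $  — expand S -> H H K
step 7: stack=$ K H H  input=c f $  — expand H -> ε
step 8: stack=$ K H  input=c f $  — expand H -> ε
step 9: stack=$ K  input=c f $  — expand K -> c f
step 10: stack=$ f c  input=c f $  — match c
step 11: stack=$ f  input=f $  — match f
Accept reached after 11 steps.

11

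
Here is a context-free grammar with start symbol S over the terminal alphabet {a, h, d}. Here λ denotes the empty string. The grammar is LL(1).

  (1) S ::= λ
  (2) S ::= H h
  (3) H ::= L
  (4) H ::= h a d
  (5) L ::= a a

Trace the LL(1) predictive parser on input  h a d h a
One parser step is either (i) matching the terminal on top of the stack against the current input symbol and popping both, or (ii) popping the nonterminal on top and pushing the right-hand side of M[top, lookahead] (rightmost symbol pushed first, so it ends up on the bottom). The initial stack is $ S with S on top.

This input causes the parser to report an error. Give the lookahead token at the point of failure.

     Stack      Input        Action
  1  $ S        h a d h a $  expand S ::= H h
  2  $ h H      h a d h a $  expand H ::= h a d
  3  $ h d a h  h a d h a $  match h
  4  $ h d a    a d h a $    match a
  5  $ h d      d h a $      match d
  6  $ h        h a $        match h
  7  $          a $          error: stack empty but input remains

a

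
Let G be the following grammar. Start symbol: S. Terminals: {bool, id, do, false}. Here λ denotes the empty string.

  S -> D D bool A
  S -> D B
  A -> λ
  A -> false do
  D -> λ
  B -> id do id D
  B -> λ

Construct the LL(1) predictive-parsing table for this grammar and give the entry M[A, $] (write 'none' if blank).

A -> λ

FIRST(A) = {λ, false}
FIRST(D) = {λ}
FIRST(B) = {λ, id}
FIRST(S) = {λ, bool, id}  (via D D bool A, D B)
FOLLOW(S) includes $ since S is the start symbol.
FOLLOW(S): S appears on no right-hand side. Thus FOLLOW(S) = {$}.
FOLLOW(A): in S->D D bool A, the suffix after A is empty, so FOLLOW(A) ⊇ FOLLOW(S) = {$}. Thus FOLLOW(A) = {$}.
For A -> λ: FIRST(λ) = {λ}, so it goes in M[A, t] for t ∈ {}; since λ ∈ FIRST, also for every t ∈ FOLLOW(A) = {$}.
For A -> false do: FIRST(false do) = {false}, so it goes in M[A, t] for t ∈ {false}.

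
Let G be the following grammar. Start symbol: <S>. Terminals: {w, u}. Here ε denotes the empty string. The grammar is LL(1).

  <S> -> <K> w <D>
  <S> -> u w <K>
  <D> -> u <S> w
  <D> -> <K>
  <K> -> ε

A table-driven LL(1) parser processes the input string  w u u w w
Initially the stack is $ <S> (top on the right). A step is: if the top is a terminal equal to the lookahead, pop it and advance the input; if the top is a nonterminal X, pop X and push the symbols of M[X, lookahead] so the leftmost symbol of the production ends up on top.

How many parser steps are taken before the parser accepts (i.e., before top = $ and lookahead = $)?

step 1: stack=$ <S>  input=w u u w w $  — expand <S> -> <K> w <D>
step 2: stack=$ <D> w <K>  input=w u u w w $  — expand <K> -> ε
step 3: stack=$ <D> w  input=w u u w w $  — match w
step 4: stack=$ <D>  input=u u w w $  — expand <D> -> u <S> w
step 5: stack=$ w <S> u  input=u u w w $  — match u
step 6: stack=$ w <S>  input=u w w $  — expand <S> -> u w <K>
step 7: stack=$ w <K> w u  input=u w w $  — match u
step 8: stack=$ w <K> w  input=w w $  — match w
step 9: stack=$ w <K>  input=w $  — expand <K> -> ε
step 10: stack=$ w  input=w $  — match w
Accept reached after 10 steps.

10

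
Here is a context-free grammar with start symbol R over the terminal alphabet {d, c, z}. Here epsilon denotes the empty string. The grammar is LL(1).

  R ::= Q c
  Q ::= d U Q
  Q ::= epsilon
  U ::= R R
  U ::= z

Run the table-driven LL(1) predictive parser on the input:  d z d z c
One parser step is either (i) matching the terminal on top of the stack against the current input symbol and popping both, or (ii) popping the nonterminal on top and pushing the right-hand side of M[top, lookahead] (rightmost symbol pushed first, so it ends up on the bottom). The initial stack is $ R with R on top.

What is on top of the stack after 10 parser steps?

c

step 1: stack=$ R  input=d z d z c $  — expand R ::= Q c
step 2: stack=$ c Q  input=d z d z c $  — expand Q ::= d U Q
step 3: stack=$ c Q U d  input=d z d z c $  — match d
step 4: stack=$ c Q U  input=z d z c $  — expand U ::= z
step 5: stack=$ c Q z  input=z d z c $  — match z
step 6: stack=$ c Q  input=d z c $  — expand Q ::= d U Q
step 7: stack=$ c Q U d  input=d z c $  — match d
step 8: stack=$ c Q U  input=z c $  — expand U ::= z
step 9: stack=$ c Q z  input=z c $  — match z
step 10: stack=$ c Q  input=c $  — expand Q ::= epsilon
Stack after step 10: $ c (top = c).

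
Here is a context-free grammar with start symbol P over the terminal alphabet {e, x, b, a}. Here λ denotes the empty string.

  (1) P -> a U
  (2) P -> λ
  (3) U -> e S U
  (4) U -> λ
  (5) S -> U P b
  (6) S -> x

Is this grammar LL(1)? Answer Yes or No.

FIRST(P) = {λ, a}
FIRST(U) = {λ, e}
FIRST(S) = {a, b, e, x}
FOLLOW(P) = {$, b}
FOLLOW(U) = {$, a, b}
FOLLOW(S) = {$, a, b, e}
Each cell of M receives at most one production.

Yes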